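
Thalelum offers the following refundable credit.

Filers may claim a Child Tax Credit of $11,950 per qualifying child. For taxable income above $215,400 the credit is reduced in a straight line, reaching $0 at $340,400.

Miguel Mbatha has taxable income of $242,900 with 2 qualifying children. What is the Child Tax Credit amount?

$18,642

Child Tax Credit: base = 2 × $11,950 = $23,900. $242,900 is $27,500 into a $125,000 phase-out range, leaving 97,500/125,000 of the credit: $23,900 × 97,500/125,000 = $18,642.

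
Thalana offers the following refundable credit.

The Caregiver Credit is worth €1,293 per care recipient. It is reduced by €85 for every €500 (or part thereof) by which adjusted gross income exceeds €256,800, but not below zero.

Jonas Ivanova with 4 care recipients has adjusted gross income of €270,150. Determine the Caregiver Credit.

Caregiver Credit: base = 4 × €1,293 = €5,172. income exceeds €256,800 by €13,350, which is 27 full-or-partial €500 increments; reduction = 27 × €85 = €2,295, leaving €2,877.

€2,877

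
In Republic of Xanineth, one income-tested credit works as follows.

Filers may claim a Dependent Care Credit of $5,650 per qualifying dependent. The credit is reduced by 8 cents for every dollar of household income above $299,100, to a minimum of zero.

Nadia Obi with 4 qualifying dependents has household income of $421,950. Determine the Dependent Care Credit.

$12,772

Dependent Care Credit: base = 4 × $5,650 = $22,600. 8% of the $122,850 excess over $299,100 is $9,828; credit = $22,600 − $9,828 = $12,772.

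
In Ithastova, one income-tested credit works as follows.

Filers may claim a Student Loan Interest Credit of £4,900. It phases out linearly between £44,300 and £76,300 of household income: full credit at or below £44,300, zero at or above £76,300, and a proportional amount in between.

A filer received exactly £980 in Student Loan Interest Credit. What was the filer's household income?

£69,900

£980 is 980/4,900 of the full £4,900, so 3,920/4,900 of the £32,000 range has been used: income = £44,300 + £32,000 × 3,920/4,900 = £69,900.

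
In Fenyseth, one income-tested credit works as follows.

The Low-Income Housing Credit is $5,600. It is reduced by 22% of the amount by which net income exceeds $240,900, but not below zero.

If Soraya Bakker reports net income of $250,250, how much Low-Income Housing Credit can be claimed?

$3,543

Low-Income Housing Credit: 22% of the $9,350 excess over $240,900 is $2,057; credit = $5,600 − $2,057 = $3,543.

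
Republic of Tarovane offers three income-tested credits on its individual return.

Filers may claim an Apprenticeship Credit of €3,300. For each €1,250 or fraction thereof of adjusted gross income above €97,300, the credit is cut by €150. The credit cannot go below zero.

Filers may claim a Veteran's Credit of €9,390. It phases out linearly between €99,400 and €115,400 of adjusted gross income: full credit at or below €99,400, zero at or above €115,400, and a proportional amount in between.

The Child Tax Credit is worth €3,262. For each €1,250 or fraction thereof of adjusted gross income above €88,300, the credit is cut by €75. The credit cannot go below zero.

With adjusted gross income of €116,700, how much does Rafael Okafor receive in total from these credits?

€2,437

Apprenticeship Credit: income exceeds €97,300 by €19,400, which is 16 full-or-partial €1,250 increments; reduction = 16 × €150 = €2,400, leaving €900.
Veteran's Credit: €116,700 is at or above €115,400, so the credit is €0.
Child Tax Credit: income exceeds €88,300 by €28,400, which is 23 full-or-partial €1,250 increments; reduction = 23 × €75 = €1,725, leaving €1,537.
Total: €900 + €0 + €1,537 = €2,437.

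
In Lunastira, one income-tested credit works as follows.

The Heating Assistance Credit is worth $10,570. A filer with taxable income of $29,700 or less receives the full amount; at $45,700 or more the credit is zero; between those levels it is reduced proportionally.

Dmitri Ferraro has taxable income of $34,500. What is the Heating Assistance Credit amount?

Heating Assistance Credit: $34,500 is $4,800 into a $16,000 phase-out range, leaving 11,200/16,000 of the credit: $10,570 × 11,200/16,000 = $7,399.

$7,399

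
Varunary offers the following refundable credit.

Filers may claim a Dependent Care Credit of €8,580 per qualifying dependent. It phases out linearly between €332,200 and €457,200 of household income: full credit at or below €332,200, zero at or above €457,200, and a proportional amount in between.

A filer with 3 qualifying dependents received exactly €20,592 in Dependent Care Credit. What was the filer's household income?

Full credit = 3 × €8,580 = €25,740.
€20,592 is 20,592/25,740 of the full €25,740, so 5,148/25,740 of the €125,000 range has been used: income = €332,200 + €125,000 × 5,148/25,740 = €357,200.

€357,200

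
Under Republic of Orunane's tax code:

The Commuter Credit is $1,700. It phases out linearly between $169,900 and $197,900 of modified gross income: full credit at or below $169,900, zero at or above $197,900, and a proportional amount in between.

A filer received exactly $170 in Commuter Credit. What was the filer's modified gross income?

$170 is 170/1,700 of the full $1,700, so 1,530/1,700 of the $28,000 range has been used: income = $169,900 + $28,000 × 1,530/1,700 = $195,100.

$195,100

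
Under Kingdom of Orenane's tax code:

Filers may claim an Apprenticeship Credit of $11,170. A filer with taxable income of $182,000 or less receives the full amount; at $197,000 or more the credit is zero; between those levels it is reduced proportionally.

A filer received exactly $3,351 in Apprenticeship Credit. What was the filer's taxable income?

$3,351 is 3,351/11,170 of the full $11,170, so 7,819/11,170 of the $15,000 range has been used: income = $182,000 + $15,000 × 7,819/11,170 = $192,500.

$192,500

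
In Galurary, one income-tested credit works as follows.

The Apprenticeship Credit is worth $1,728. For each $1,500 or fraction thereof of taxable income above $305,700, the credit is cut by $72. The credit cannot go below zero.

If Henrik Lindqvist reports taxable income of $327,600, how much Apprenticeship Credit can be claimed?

$648

Apprenticeship Credit: income exceeds $305,700 by $21,900, which is 15 full-or-partial $1,500 increments; reduction = 15 × $72 = $1,080, leaving $648.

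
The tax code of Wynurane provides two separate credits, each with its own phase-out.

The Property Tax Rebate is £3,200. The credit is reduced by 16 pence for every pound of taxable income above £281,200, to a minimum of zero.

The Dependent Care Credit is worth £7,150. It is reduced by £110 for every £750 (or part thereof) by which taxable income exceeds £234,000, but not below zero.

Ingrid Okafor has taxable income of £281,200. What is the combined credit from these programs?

£3,420

Property Tax Rebate: £281,200 is at or below the £281,200 threshold, so the full £3,200 applies.
Dependent Care Credit: income exceeds £234,000 by £47,200, which is 63 full-or-partial £750 increments; reduction = 63 × £110 = £6,930, leaving £220.
Total: £3,200 + £220 = £3,420.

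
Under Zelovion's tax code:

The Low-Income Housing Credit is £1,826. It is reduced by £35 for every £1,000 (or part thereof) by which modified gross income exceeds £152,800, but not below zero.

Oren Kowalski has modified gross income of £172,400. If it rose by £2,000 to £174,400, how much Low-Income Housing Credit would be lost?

At £172,400 — income exceeds £152,800 by £19,600, which is 20 full-or-partial £1,000 increments; reduction = 20 × £35 = £700, leaving £1,126.
At £174,400 — income exceeds £152,800 by £21,600, which is 22 full-or-partial £1,000 increments; reduction = 22 × £35 = £770, leaving £1,056.
Lost: £1,126 − £1,056 = £70.

£70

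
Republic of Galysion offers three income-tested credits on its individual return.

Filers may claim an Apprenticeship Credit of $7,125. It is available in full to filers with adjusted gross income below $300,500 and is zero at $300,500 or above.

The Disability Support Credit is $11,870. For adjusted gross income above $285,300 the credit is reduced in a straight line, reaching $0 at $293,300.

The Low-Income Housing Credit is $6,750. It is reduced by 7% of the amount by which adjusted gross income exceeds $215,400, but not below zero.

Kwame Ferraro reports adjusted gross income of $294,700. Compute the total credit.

$8,324

Apprenticeship Credit: $294,700 is below the $300,500 cutoff, so the full $7,125 applies.
Disability Support Credit: $294,700 is at or above $293,300, so the credit is $0.
Low-Income Housing Credit: 7% of the $79,300 excess over $215,400 is $5,551; credit = $6,750 − $5,551 = $1,199.
Total: $7,125 + $0 + $1,199 = $8,324.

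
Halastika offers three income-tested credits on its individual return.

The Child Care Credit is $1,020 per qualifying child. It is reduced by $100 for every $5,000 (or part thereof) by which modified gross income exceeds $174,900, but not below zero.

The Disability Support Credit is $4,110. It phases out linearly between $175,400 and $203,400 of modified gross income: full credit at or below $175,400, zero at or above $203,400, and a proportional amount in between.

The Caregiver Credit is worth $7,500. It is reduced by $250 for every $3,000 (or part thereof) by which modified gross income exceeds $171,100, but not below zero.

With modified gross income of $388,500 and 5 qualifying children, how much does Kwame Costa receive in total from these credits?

Child Care Credit: base = 5 × $1,020 = $5,100. income exceeds $174,900 by $213,600, which is 43 full-or-partial $5,000 increments; reduction = 43 × $100 = $4,300, leaving $800.
Disability Support Credit: $388,500 is at or above $203,400, so the credit is $0.
Caregiver Credit: income exceeds $171,100 by $217,400 → 73 increments × $250 = $18,250 ≥ base, so the credit is $0.
Total: $800 + $0 + $0 = $800.

$800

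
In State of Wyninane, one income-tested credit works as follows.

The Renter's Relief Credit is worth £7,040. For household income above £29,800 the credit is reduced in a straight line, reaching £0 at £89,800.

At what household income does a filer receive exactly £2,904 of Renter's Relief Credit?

£2,904 is 2,904/7,040 of the full £7,040, so 4,136/7,040 of the £60,000 range has been used: income = £29,800 + £60,000 × 4,136/7,040 = £65,050.

£65,050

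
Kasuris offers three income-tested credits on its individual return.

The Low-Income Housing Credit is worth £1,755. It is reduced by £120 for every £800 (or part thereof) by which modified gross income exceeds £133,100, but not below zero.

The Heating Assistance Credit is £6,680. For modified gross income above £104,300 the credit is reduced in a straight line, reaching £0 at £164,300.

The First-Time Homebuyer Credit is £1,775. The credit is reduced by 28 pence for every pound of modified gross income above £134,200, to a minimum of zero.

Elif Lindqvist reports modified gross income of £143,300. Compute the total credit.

£2,533

Low-Income Housing Credit: income exceeds £133,100 by £10,200, which is 13 full-or-partial £800 increments; reduction = 13 × £120 = £1,560, leaving £195.
Heating Assistance Credit: £143,300 is £39,000 into a £60,000 phase-out range, leaving 21,000/60,000 of the credit: £6,680 × 21,000/60,000 = £2,338.
First-Time Homebuyer Credit: 28% of the £9,100 excess over £134,200 is £2,548 ≥ base, so the credit is £0.
Total: £195 + £2,338 + £0 = £2,533.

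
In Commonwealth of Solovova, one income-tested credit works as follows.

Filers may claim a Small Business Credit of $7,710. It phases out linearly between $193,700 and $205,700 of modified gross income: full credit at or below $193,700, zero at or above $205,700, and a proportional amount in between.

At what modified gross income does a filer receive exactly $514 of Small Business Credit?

$204,900

$514 is 514/7,710 of the full $7,710, so 7,196/7,710 of the $12,000 range has been used: income = $193,700 + $12,000 × 7,196/7,710 = $204,900.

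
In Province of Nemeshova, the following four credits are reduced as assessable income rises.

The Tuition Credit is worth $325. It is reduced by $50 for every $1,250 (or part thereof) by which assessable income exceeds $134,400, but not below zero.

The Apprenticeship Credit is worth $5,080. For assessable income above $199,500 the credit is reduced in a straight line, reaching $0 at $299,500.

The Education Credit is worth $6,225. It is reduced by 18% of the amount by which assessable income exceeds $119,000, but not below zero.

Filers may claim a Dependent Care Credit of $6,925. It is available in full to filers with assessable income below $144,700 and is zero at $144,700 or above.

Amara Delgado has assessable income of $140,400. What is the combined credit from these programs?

$14,453

Tuition Credit: income exceeds $134,400 by $6,000, which is 5 full-or-partial $1,250 increments; reduction = 5 × $50 = $250, leaving $75.
Apprenticeship Credit: $140,400 is at or below the $199,500 threshold, so the full $5,080 applies.
Education Credit: 18% of the $21,400 excess over $119,000 is $3,852; credit = $6,225 − $3,852 = $2,373.
Dependent Care Credit: $140,400 is below the $144,700 cutoff, so the full $6,925 applies.
Total: $75 + $5,080 + $2,373 + $6,925 = $14,453.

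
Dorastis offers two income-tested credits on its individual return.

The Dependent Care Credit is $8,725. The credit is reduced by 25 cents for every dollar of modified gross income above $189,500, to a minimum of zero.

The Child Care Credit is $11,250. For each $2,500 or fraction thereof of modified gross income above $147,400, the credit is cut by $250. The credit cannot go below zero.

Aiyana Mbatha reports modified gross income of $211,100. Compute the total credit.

Dependent Care Credit: 25% of the $21,600 excess over $189,500 is $5,400; credit = $8,725 − $5,400 = $3,325.
Child Care Credit: income exceeds $147,400 by $63,700, which is 26 full-or-partial $2,500 increments; reduction = 26 × $250 = $6,500, leaving $4,750.
Total: $3,325 + $4,750 = $8,075.

$8,075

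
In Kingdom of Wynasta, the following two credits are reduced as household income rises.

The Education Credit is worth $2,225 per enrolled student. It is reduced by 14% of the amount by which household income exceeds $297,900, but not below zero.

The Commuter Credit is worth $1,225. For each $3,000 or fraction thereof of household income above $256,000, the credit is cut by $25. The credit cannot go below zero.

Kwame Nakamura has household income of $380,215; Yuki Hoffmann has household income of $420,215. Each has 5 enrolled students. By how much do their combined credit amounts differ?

$175

Kwame ($380,215): Education Credit: base = 5 × $2,225 = $11,125. 14% of the $82,315 excess over $297,900 is $11,524.10 ≥ base, so the credit is $0. Commuter Credit: income exceeds $256,000 by $124,215, which is 42 full-or-partial $3,000 increments; reduction = 42 × $25 = $1,050, leaving $175. total $0 + $175 = $175
Yuki ($420,215): Education Credit: base = 5 × $2,225 = $11,125. 14% of the $122,315 excess over $297,900 is $17,124.10 ≥ base, so the credit is $0. Commuter Credit: income exceeds $256,000 by $164,215 → 55 increments × $25 = $1,375 ≥ base, so the credit is $0. total $0 + $0 = $0
Difference: |$175 − $0| = $175.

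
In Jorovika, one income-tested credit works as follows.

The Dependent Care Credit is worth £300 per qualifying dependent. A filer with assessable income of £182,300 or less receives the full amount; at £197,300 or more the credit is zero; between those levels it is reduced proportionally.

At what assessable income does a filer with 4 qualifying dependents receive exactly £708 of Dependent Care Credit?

£188,450

Full credit = 4 × £300 = £1,200.
£708 is 708/1,200 of the full £1,200, so 492/1,200 of the £15,000 range has been used: income = £182,300 + £15,000 × 492/1,200 = £188,450.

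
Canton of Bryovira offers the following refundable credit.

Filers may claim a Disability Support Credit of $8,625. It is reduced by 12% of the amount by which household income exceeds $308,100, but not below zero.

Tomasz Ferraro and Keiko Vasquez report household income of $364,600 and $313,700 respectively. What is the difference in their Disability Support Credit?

$6,108

Tomasz ($364,600): Disability Support Credit: 12% of the $56,500 excess over $308,100 is $6,780; credit = $8,625 − $6,780 = $1,845.
Keiko ($313,700): Disability Support Credit: 12% of the $5,600 excess over $308,100 is $672; credit = $8,625 − $672 = $7,953.
Difference: |$1,845 − $7,953| = $6,108.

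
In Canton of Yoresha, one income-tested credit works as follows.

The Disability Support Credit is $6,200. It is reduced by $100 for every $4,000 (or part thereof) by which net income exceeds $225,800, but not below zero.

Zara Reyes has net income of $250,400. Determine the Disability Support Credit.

$5,500

Disability Support Credit: income exceeds $225,800 by $24,600, which is 7 full-or-partial $4,000 increments; reduction = 7 × $100 = $700, leaving $5,500.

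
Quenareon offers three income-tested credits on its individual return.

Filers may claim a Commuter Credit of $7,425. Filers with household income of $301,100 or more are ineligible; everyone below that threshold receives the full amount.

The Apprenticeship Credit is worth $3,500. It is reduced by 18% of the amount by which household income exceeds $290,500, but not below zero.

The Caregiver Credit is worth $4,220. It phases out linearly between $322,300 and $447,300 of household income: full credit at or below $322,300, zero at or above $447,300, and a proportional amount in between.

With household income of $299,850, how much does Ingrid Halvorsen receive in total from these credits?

Commuter Credit: $299,850 is below the $301,100 cutoff, so the full $7,425 applies.
Apprenticeship Credit: 18% of the $9,350 excess over $290,500 is $1,683; credit = $3,500 − $1,683 = $1,817.
Caregiver Credit: $299,850 is at or below the $322,300 threshold, so the full $4,220 applies.
Total: $7,425 + $1,817 + $4,220 = $13,462.

$13,462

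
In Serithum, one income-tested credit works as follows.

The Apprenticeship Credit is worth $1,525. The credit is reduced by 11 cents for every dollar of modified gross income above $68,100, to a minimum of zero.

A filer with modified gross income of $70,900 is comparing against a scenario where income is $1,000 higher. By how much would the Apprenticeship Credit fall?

At $70,900 — 11% of the $2,800 excess over $68,100 is $308; credit = $1,525 − $308 = $1,217.
At $71,900 — 11% of the $3,800 excess over $68,100 is $418; credit = $1,525 − $418 = $1,107.
Lost: $1,217 − $1,107 = $110.

$110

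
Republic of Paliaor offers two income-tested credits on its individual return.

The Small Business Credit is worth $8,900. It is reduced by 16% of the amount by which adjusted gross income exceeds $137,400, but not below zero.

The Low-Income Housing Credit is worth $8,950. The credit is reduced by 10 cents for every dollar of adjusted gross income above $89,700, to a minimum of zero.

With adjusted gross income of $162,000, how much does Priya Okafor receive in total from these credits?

$6,684

Small Business Credit: 16% of the $24,600 excess over $137,400 is $3,936; credit = $8,900 − $3,936 = $4,964.
Low-Income Housing Credit: 10% of the $72,300 excess over $89,700 is $7,230; credit = $8,950 − $7,230 = $1,720.
Total: $4,964 + $1,720 = $6,684.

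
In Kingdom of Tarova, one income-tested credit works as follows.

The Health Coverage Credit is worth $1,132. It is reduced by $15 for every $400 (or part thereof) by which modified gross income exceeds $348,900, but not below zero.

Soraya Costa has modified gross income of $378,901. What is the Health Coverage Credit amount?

Health Coverage Credit: income exceeds $348,900 by $30,001 → 76 increments × $15 = $1,140 ≥ base, so the credit is $0.

$0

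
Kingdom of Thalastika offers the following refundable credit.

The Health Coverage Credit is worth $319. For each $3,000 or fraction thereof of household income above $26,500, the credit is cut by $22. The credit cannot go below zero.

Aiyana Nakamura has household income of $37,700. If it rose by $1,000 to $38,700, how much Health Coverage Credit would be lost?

At $37,700 — income exceeds $26,500 by $11,200, which is 4 full-or-partial $3,000 increments; reduction = 4 × $22 = $88, leaving $231.
At $38,700 — income exceeds $26,500 by $12,200, which is 5 full-or-partial $3,000 increments; reduction = 5 × $22 = $110, leaving $209.
Lost: $231 − $209 = $22.

$22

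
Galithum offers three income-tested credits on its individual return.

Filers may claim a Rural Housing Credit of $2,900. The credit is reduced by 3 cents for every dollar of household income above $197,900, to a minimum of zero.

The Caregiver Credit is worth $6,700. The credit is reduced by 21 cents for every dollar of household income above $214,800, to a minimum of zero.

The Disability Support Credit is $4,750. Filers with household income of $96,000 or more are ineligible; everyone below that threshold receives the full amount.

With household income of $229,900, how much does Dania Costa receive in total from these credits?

$5,469

Rural Housing Credit: 3% of the $32,000 excess over $197,900 is $960; credit = $2,900 − $960 = $1,940.
Caregiver Credit: 21% of the $15,100 excess over $214,800 is $3,171; credit = $6,700 − $3,171 = $3,529.
Disability Support Credit: $229,900 meets or exceeds the $96,000 cutoff, so the credit is $0.
Total: $1,940 + $3,529 + $0 = $5,469.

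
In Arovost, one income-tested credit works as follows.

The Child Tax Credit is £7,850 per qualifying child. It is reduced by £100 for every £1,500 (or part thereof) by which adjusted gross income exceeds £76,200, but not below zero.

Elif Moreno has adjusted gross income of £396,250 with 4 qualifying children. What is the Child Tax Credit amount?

£10,000

Child Tax Credit: base = 4 × £7,850 = £31,400. income exceeds £76,200 by £320,050, which is 214 full-or-partial £1,500 increments; reduction = 214 × £100 = £21,400, leaving £10,000.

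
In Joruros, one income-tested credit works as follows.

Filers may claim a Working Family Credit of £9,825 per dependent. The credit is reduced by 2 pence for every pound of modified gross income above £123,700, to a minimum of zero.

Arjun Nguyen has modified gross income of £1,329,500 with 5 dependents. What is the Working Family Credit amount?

£25,009

Working Family Credit: base = 5 × £9,825 = £49,125. 2% of the £1,205,800 excess over £123,700 is £24,116; credit = £49,125 − £24,116 = £25,009.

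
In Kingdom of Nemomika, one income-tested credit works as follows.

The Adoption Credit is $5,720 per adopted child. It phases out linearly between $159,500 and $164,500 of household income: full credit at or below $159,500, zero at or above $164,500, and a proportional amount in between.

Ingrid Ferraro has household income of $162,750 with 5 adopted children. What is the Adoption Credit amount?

$10,010

Adoption Credit: base = 5 × $5,720 = $28,600. $162,750 is $3,250 into a $5,000 phase-out range, leaving 1,750/5,000 of the credit: $28,600 × 1,750/5,000 = $10,010.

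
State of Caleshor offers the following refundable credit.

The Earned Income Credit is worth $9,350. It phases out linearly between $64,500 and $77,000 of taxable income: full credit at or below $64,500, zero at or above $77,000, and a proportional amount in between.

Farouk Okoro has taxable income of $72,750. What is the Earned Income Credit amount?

Earned Income Credit: $72,750 is $8,250 into a $12,500 phase-out range, leaving 4,250/12,500 of the credit: $9,350 × 4,250/12,500 = $3,179.

$3,179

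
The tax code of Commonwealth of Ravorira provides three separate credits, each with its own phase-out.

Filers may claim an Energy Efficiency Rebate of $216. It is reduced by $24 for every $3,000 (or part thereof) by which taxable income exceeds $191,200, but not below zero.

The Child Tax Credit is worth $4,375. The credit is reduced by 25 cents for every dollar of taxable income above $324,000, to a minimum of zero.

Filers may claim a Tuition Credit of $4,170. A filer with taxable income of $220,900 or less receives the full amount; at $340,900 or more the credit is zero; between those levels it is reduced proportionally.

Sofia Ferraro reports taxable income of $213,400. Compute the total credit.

Energy Efficiency Rebate: income exceeds $191,200 by $22,200, which is 8 full-or-partial $3,000 increments; reduction = 8 × $24 = $192, leaving $24.
Child Tax Credit: $213,400 is at or below the $324,000 threshold, so the full $4,375 applies.
Tuition Credit: $213,400 is at or below the $220,900 threshold, so the full $4,170 applies.
Total: $24 + $4,375 + $4,170 = $8,569.

$8,569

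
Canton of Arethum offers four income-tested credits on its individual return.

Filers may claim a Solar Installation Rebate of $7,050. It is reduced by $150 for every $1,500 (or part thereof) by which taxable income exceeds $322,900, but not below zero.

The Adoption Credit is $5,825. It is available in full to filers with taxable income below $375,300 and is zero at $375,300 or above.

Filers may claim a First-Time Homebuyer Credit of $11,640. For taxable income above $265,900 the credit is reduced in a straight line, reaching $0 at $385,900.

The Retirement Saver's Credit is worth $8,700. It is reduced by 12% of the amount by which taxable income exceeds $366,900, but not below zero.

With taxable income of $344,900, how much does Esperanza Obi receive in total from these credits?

$23,302

Solar Installation Rebate: income exceeds $322,900 by $22,000, which is 15 full-or-partial $1,500 increments; reduction = 15 × $150 = $2,250, leaving $4,800.
Adoption Credit: $344,900 is below the $375,300 cutoff, so the full $5,825 applies.
First-Time Homebuyer Credit: $344,900 is $79,000 into a $120,000 phase-out range, leaving 41,000/120,000 of the credit: $11,640 × 41,000/120,000 = $3,977.
Retirement Saver's Credit: $344,900 is at or below the $366,900 threshold, so the full $8,700 applies.
Total: $4,800 + $5,825 + $3,977 + $8,700 = $23,302.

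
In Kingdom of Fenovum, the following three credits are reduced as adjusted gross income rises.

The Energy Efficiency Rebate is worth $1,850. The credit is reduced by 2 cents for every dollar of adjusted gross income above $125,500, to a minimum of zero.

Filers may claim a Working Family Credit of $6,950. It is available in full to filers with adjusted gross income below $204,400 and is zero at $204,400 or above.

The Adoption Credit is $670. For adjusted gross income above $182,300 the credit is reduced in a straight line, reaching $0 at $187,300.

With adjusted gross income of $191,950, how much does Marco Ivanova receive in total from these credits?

Energy Efficiency Rebate: 2% of the $66,450 excess over $125,500 is $1,329; credit = $1,850 − $1,329 = $521.
Working Family Credit: $191,950 is below the $204,400 cutoff, so the full $6,950 applies.
Adoption Credit: $191,950 is at or above $187,300, so the credit is $0.
Total: $521 + $6,950 + $0 = $7,471.

$7,471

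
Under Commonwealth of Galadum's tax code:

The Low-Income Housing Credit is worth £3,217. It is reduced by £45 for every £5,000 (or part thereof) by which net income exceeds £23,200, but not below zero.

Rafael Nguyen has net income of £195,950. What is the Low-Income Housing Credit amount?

£1,642

Low-Income Housing Credit: income exceeds £23,200 by £172,750, which is 35 full-or-partial £5,000 increments; reduction = 35 × £45 = £1,575, leaving £1,642.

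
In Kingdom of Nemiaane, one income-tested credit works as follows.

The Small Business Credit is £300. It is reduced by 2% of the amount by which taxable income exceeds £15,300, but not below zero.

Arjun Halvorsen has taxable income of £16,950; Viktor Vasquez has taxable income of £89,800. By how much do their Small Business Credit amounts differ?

Arjun (£16,950): Small Business Credit: 2% of the £1,650 excess over £15,300 is £33; credit = £300 − £33 = £267.
Viktor (£89,800): Small Business Credit: 2% of the £74,500 excess over £15,300 is £1,490 ≥ base, so the credit is £0.
Difference: |£267 − £0| = £267.

£267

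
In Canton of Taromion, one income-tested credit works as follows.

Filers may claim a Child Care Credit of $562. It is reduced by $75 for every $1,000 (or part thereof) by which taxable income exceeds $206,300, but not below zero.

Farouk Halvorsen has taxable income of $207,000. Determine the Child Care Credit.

Child Care Credit: income exceeds $206,300 by $700, which is 1 full-or-partial $1,000 increment; reduction = 1 × $75 = $75, leaving $487.

$487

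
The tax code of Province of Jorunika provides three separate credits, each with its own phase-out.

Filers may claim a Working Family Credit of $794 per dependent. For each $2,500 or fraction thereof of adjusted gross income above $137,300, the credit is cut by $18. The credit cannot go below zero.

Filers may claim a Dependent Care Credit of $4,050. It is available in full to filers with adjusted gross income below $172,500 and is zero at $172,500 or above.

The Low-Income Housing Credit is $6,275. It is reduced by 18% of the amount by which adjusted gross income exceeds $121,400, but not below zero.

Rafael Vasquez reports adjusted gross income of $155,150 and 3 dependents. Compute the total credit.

Working Family Credit: base = 3 × $794 = $2,382. income exceeds $137,300 by $17,850, which is 8 full-or-partial $2,500 increments; reduction = 8 × $18 = $144, leaving $2,238.
Dependent Care Credit: $155,150 is below the $172,500 cutoff, so the full $4,050 applies.
Low-Income Housing Credit: 18% of the $33,750 excess over $121,400 is $6,075; credit = $6,275 − $6,075 = $200.
Total: $2,238 + $4,050 + $200 = $6,488.

$6,488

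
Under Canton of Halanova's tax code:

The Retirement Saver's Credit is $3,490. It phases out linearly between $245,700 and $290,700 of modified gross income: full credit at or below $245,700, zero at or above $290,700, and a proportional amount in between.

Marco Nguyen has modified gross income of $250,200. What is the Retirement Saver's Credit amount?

$3,141

Retirement Saver's Credit: $250,200 is $4,500 into a $45,000 phase-out range, leaving 40,500/45,000 of the credit: $3,490 × 40,500/45,000 = $3,141.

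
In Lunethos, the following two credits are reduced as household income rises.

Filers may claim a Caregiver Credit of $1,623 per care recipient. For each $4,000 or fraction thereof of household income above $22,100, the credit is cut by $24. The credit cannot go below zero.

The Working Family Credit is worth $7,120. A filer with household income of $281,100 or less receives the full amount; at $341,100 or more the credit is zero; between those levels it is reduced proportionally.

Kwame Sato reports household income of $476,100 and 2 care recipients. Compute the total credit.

$510

Caregiver Credit: base = 2 × $1,623 = $3,246. income exceeds $22,100 by $454,000, which is 114 full-or-partial $4,000 increments; reduction = 114 × $24 = $2,736, leaving $510.
Working Family Credit: $476,100 is at or above $341,100, so the credit is $0.
Total: $510 + $0 = $510.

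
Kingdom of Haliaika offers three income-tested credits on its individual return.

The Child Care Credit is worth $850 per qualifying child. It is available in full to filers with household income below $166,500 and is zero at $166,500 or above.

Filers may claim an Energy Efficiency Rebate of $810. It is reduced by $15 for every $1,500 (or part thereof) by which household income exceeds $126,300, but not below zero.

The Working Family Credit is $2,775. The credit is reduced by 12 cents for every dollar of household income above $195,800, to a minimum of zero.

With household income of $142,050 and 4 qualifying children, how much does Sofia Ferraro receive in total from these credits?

$6,820

Child Care Credit: base = 4 × $850 = $3,400. $142,050 is below the $166,500 cutoff, so the full $3,400 applies.
Energy Efficiency Rebate: income exceeds $126,300 by $15,750, which is 11 full-or-partial $1,500 increments; reduction = 11 × $15 = $165, leaving $645.
Working Family Credit: $142,050 is at or below the $195,800 threshold, so the full $2,775 applies.
Total: $3,400 + $645 + $2,775 = $6,820.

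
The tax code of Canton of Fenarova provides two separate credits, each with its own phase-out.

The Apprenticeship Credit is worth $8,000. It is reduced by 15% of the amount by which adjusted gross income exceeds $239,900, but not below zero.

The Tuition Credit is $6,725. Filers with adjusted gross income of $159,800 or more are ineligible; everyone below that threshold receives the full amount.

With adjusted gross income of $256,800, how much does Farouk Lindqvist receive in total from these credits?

Apprenticeship Credit: 15% of the $16,900 excess over $239,900 is $2,535; credit = $8,000 − $2,535 = $5,465.
Tuition Credit: $256,800 meets or exceeds the $159,800 cutoff, so the credit is $0.
Total: $5,465 + $0 = $5,465.

$5,465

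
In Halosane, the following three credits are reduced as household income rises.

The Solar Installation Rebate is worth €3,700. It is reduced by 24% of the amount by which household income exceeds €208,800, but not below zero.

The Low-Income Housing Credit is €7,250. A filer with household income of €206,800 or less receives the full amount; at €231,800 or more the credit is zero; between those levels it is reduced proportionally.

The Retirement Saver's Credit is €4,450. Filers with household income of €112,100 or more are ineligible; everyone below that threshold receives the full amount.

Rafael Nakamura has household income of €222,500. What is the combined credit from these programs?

Solar Installation Rebate: 24% of the €13,700 excess over €208,800 is €3,288; credit = €3,700 − €3,288 = €412.
Low-Income Housing Credit: €222,500 is €15,700 into a €25,000 phase-out range, leaving 9,300/25,000 of the credit: €7,250 × 9,300/25,000 = €2,697.
Retirement Saver's Credit: €222,500 meets or exceeds the €112,100 cutoff, so the credit is €0.
Total: €412 + €2,697 + €0 = €3,109.

€3,109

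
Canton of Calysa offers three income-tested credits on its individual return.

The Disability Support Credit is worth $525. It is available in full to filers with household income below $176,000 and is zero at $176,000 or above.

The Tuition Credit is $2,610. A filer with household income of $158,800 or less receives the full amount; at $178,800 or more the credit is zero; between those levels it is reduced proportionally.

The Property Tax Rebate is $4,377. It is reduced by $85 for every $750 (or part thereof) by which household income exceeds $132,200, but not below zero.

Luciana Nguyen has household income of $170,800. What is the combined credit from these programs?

$1,569

Disability Support Credit: $170,800 is below the $176,000 cutoff, so the full $525 applies.
Tuition Credit: $170,800 is $12,000 into a $20,000 phase-out range, leaving 8,000/20,000 of the credit: $2,610 × 8,000/20,000 = $1,044.
Property Tax Rebate: income exceeds $132,200 by $38,600 → 52 increments × $85 = $4,420 ≥ base, so the credit is $0.
Total: $525 + $1,044 + $0 = $1,569.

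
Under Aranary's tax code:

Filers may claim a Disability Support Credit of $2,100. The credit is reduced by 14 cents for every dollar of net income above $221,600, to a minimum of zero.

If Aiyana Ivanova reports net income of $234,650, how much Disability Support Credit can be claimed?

$273

Disability Support Credit: 14% of the $13,050 excess over $221,600 is $1,827; credit = $2,100 − $1,827 = $273.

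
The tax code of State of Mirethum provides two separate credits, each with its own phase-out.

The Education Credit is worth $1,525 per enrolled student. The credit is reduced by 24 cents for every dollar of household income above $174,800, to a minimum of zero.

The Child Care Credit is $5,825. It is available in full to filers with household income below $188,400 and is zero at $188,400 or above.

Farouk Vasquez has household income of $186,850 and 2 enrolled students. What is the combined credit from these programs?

$5,983

Education Credit: base = 2 × $1,525 = $3,050. 24% of the $12,050 excess over $174,800 is $2,892; credit = $3,050 − $2,892 = $158.
Child Care Credit: $186,850 is below the $188,400 cutoff, so the full $5,825 applies.
Total: $158 + $5,825 = $5,983.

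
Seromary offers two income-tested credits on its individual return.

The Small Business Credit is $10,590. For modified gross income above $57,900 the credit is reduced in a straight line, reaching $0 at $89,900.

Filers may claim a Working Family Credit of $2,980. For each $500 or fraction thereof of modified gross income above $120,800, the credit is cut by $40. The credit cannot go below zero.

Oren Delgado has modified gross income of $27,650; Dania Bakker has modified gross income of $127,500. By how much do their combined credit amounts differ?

$11,150

Oren ($27,650): Small Business Credit: $27,650 is at or below the $57,900 threshold, so the full $10,590 applies. Working Family Credit: $27,650 is at or below the $120,800 threshold, so the full $2,980 applies. total $10,590 + $2,980 = $13,570
Dania ($127,500): Small Business Credit: $127,500 is at or above $89,900, so the credit is $0. Working Family Credit: income exceeds $120,800 by $6,700, which is 14 full-or-partial $500 increments; reduction = 14 × $40 = $560, leaving $2,420. total $0 + $2,420 = $2,420
Difference: |$13,570 − $2,420| = $11,150.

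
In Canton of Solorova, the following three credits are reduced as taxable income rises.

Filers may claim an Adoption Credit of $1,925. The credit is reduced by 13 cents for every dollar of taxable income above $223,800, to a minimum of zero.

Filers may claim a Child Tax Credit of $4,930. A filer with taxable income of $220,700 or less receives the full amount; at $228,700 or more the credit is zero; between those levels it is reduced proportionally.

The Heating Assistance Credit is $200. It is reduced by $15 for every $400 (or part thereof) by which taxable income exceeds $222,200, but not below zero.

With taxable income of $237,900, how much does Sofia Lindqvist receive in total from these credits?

Adoption Credit: 13% of the $14,100 excess over $223,800 is $1,833; credit = $1,925 − $1,833 = $92.
Child Tax Credit: $237,900 is at or above $228,700, so the credit is $0.
Heating Assistance Credit: income exceeds $222,200 by $15,700 → 40 increments × $15 = $600 ≥ base, so the credit is $0.
Total: $92 + $0 + $0 = $92.

$92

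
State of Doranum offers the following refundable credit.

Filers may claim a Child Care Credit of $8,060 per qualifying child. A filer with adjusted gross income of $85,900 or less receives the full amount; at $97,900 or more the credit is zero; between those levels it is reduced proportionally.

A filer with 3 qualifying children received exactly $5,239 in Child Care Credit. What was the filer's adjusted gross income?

Full credit = 3 × $8,060 = $24,180.
$5,239 is 5,239/24,180 of the full $24,180, so 18,941/24,180 of the $12,000 range has been used: income = $85,900 + $12,000 × 18,941/24,180 = $95,300.

$95,300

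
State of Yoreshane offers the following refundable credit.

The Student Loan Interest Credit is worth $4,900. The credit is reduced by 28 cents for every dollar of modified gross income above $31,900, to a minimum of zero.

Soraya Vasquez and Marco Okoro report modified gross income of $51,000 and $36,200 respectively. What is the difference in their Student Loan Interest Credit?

$3,696

Soraya ($51,000): Student Loan Interest Credit: 28% of the $19,100 excess over $31,900 is $5,348 ≥ base, so the credit is $0.
Marco ($36,200): Student Loan Interest Credit: 28% of the $4,300 excess over $31,900 is $1,204; credit = $4,900 − $1,204 = $3,696.
Difference: |$0 − $3,696| = $3,696.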